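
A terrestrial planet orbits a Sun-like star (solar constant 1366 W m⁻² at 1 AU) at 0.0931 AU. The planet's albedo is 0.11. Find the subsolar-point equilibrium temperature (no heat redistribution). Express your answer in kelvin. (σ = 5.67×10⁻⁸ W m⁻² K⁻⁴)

Flux at 0.0931 AU: S = 1366/0.0931² = 1.58×10⁵ W m⁻².
At the subsolar point the surface absorbs S(1−A) and emits σT⁴ per unit area — no factor of 4, since only the local patch is in balance.
T = [1.58×10⁵ × 0.89 / 5.67×10⁻⁸]^(1/4) = (2.47×10¹²)^(1/4) = 1250 K.

T_ss ≈ 1250 K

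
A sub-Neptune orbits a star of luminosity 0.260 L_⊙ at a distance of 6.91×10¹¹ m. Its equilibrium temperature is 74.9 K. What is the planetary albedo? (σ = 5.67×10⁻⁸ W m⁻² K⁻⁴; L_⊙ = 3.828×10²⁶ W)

L = 0.260 × 3.828×10²⁶ = 9.95×10²⁵ W.
Flux: S = L/(4πd²) = 9.95×10²⁵/(4π×(6.91×10¹¹)²) = 16.6 W m⁻².
From T_eq⁴ = S(1−A)/(4σ): 1−A = 4σT_eq⁴/S.
1−A = 4 × 5.67×10⁻⁸ × (74.9)⁴ / 16.6 = 0.430.

A ≈ 0.57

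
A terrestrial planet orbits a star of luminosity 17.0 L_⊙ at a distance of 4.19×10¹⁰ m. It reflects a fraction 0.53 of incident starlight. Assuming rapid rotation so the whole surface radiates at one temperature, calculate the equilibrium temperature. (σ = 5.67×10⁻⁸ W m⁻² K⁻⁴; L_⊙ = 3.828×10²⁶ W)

L = 17.0 × 3.828×10²⁶ = 6.51×10²⁷ W.
Flux: S = L/(4πd²) = 6.51×10²⁷/(4π×(4.19×10¹⁰)²) = 2.95×10⁵ W m⁻².
Energy balance: absorbed = emitted ⇒ πR²·S(1−A) = 4πR²·σT_eq⁴, so T_eq⁴ = S(1−A)/(4σ).
T_eq = [2.95×10⁵ × 0.47 / (4 × 5.67×10⁻⁸)]^(1/4) = (6.11×10¹¹)^(1/4) = 884 K.

T_eq ≈ 884 K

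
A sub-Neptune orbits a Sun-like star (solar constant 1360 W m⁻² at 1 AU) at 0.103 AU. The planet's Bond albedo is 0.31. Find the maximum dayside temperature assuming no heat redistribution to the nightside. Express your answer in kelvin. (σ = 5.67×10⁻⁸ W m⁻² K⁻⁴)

T_ss ≈ 1120 K

Flux at 0.103 AU: S = 1360/0.103² = 1.28×10⁵ W m⁻².
With no redistribution each surface element balances locally: S(1−A) = σT⁴.
T = [1.28×10⁵ × 0.69 / 5.67×10⁻⁸]^(1/4) = (1.56×10¹²)^(1/4) = 1120 K.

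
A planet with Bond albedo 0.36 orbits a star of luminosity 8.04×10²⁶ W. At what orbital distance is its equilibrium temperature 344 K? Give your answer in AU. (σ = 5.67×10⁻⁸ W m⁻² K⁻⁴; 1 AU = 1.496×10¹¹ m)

d ≈ 0.759 AU

From T_eq⁴ = L(1−A)/(16πσd²): d = √[L(1−A)/(16πσT_eq⁴)].
d = √[8.04×10²⁶ × 0.64 / (16π × 5.67×10⁻⁸ × (344)⁴)] = 1.14×10¹¹ m = 0.759 AU.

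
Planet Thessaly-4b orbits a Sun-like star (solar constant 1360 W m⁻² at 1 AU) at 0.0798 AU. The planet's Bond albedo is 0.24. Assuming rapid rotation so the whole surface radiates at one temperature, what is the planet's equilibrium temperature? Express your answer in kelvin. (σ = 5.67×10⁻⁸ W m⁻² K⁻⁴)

T_eq ≈ 920 K

Flux at 0.0798 AU: S = 1360/0.0798² = 2.14×10⁵ W m⁻².
Energy balance: absorbed = emitted ⇒ πR²·S(1−A) = 4πR²·σT_eq⁴, so T_eq⁴ = S(1−A)/(4σ).
T_eq = [2.14×10⁵ × 0.76 / (4 × 5.67×10⁻⁸)]^(1/4) = (7.16×10¹¹)^(1/4) = 920 K.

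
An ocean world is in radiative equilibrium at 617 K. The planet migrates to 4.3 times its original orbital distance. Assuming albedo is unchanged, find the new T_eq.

T_eq ∝ L^(1/4) · d^(−1/2).
T′ = 617 / 4.3^(1/2) = 298 K.

T_eq ≈ 298 K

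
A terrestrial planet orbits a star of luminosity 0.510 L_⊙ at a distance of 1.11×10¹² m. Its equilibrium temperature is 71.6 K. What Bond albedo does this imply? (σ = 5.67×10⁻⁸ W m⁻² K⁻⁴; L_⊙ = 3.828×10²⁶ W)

L = 0.510 × 3.828×10²⁶ = 1.95×10²⁶ W.
Flux: S = L/(4πd²) = 1.95×10²⁶/(4π×(1.11×10¹²)²) = 12.6 W m⁻².
From T_eq⁴ = S(1−A)/(4σ): 1−A = 4σT_eq⁴/S.
1−A = 4 × 5.67×10⁻⁸ × (71.6)⁴ / 12.6 = 0.473.

A ≈ 0.53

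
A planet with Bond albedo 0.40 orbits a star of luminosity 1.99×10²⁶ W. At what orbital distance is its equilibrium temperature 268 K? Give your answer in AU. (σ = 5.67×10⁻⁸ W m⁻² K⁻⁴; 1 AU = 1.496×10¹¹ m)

From T_eq⁴ = L(1−A)/(16πσd²): d = √[L(1−A)/(16πσT_eq⁴)].
d = √[1.99×10²⁶ × 0.60 / (16π × 5.67×10⁻⁸ × (268)⁴)] = 9.01×10¹⁰ m = 0.602 AU.

d ≈ 0.602 AU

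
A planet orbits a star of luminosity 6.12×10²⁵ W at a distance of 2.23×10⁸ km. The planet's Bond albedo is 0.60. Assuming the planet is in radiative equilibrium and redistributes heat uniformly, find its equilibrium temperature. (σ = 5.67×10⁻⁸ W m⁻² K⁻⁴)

d = 2.23×10⁸ km = 2.23×10¹¹ m.
Flux: S = L/(4πd²) = 6.12×10²⁵/(4π×(2.23×10¹¹)²) = 97.9 W m⁻².
Energy balance: absorbed = emitted ⇒ πR²·S(1−A) = 4πR²·σT_eq⁴, so T_eq⁴ = S(1−A)/(4σ).
T_eq = [97.9 × 0.40 / (4 × 5.67×10⁻⁸)]^(1/4) = (1.73×10⁸)^(1/4) = 115 K.

T_eq ≈ 115 K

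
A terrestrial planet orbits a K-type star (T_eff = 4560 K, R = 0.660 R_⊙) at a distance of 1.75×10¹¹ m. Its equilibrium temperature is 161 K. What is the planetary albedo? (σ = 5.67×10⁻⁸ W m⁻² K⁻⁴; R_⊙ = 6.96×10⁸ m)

A ≈ 0.10

R_⋆ = 0.660 × 6.96×10⁸ = 4.59×10⁸ m.
L = 4πR_⋆²σT_⋆⁴ = 4π(4.59×10⁸)² × 5.67×10⁻⁸ × (4560)⁴ = 6.50×10²⁵ W.
S = L/(4πd²) = 169 W m⁻².
From T_eq⁴ = S(1−A)/(4σ): 1−A = 4σT_eq⁴/S.
1−A = 4 × 5.67×10⁻⁸ × (161)⁴ / 169 = 0.902.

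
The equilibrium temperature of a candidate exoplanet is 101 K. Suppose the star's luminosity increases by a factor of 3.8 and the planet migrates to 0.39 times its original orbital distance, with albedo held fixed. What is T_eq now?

T_eq ∝ L^(1/4) · d^(−1/2).
T′ = 101 × 3.8^(1/4) / 0.39^(1/2) = 226 K.

T_eq ≈ 226 K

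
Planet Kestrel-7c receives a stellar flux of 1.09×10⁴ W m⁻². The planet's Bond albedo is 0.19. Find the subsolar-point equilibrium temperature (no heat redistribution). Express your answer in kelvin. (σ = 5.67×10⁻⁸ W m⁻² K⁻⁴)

T_ss ≈ 628 K

At the subsolar point the surface absorbs S(1−A) and emits σT⁴ per unit area — no factor of 4, since only the local patch is in balance.
T = [1.09×10⁴ × 0.81 / 5.67×10⁻⁸]^(1/4) = (1.56×10¹¹)^(1/4) = 628 K.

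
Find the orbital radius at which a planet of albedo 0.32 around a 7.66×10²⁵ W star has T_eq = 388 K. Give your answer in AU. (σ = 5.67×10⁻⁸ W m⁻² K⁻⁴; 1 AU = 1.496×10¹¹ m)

From T_eq⁴ = L(1−A)/(16πσd²): d = √[L(1−A)/(16πσT_eq⁴)].
d = √[7.66×10²⁵ × 0.68 / (16π × 5.67×10⁻⁸ × (388)⁴)] = 2.84×10¹⁰ m = 0.190 AU.

d ≈ 0.190 AU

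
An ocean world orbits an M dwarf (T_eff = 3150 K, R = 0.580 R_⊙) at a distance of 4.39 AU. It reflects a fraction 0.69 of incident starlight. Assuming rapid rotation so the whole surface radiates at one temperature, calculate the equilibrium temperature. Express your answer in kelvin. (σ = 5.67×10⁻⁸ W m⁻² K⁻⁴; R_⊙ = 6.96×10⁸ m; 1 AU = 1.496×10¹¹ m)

T_eq ≈ 41.2 K

R_⋆ = 0.580 × 6.96×10⁸ = 4.04×10⁸ m.
d = 4.39 AU = 6.57×10¹¹ m.
L = 4πR_⋆²σT_⋆⁴ = 4π(4.04×10⁸)² × 5.67×10⁻⁸ × (3150)⁴ = 1.14×10²⁵ W.
S = L/(4πd²) = 2.11 W m⁻².
Energy balance: absorbed = emitted ⇒ πR²·S(1−A) = 4πR²·σT_eq⁴, so T_eq⁴ = S(1−A)/(4σ).
T_eq = [2.11 × 0.31 / (4 × 5.67×10⁻⁸)]^(1/4) = (2.88×10⁶)^(1/4) = 41.2 K.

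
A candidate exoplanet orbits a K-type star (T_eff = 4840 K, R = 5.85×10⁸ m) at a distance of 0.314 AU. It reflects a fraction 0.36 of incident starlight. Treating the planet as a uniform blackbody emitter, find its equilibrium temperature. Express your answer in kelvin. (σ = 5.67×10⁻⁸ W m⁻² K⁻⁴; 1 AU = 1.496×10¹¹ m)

d = 0.314 AU = 4.70×10¹⁰ m.
L = 4πR_⋆²σT_⋆⁴ = 4π(5.85×10⁸)² × 5.67×10⁻⁸ × (4840)⁴ = 1.34×10²⁶ W.
S = L/(4πd²) = 4830 W m⁻².
Energy balance: absorbed = emitted ⇒ πR²·S(1−A) = 4πR²·σT_eq⁴, so T_eq⁴ = S(1−A)/(4σ).
T_eq = [4830 × 0.64 / (4 × 5.67×10⁻⁸)]^(1/4) = (1.36×10¹⁰)^(1/4) = 342 K.

T_eq ≈ 342 K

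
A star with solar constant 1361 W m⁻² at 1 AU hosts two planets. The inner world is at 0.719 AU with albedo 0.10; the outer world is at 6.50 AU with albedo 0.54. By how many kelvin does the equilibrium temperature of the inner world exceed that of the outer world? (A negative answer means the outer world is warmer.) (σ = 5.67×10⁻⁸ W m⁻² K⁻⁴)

T_eq = [S₀(1−A)/(4σd²)]^(1/4), so T ∝ (1−A)^(1/4) / √d.
T₁ = [1361×0.90/(4×5.67×10⁻⁸×0.719²)]^(1/4) = 319.71 K.
T₂ = [1361×0.46/(4×5.67×10⁻⁸×6.50²)]^(1/4) = 89.91 K.

ΔT ≈ 229.8 K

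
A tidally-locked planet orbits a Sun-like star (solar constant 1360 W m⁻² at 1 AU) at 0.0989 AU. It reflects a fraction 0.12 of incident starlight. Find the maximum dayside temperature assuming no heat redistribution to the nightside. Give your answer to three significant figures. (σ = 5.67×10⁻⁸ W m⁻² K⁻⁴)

Flux at 0.0989 AU: S = 1360/0.0989² = 1.39×10⁵ W m⁻².
With no redistribution each surface element balances locally: S(1−A) = σT⁴.
T = [1.39×10⁵ × 0.88 / 5.67×10⁻⁸]^(1/4) = (2.16×10¹²)^(1/4) = 1210 K.

T_ss ≈ 1210 K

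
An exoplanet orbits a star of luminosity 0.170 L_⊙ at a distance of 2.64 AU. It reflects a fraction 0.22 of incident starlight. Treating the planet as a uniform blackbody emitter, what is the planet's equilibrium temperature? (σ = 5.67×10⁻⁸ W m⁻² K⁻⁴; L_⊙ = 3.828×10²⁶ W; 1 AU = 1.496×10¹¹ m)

T_eq ≈ 103 K

d = 2.64 AU = 3.95×10¹¹ m.
L = 0.170 × 3.828×10²⁶ = 6.51×10²⁵ W.
Flux: S = L/(4πd²) = 6.51×10²⁵/(4π×(3.95×10¹¹)²) = 33.2 W m⁻².
Energy balance: absorbed = emitted ⇒ πR²·S(1−A) = 4πR²·σT_eq⁴, so T_eq⁴ = S(1−A)/(4σ).
T_eq = [33.2 × 0.78 / (4 × 5.67×10⁻⁸)]^(1/4) = (1.14×10⁸)^(1/4) = 103 K.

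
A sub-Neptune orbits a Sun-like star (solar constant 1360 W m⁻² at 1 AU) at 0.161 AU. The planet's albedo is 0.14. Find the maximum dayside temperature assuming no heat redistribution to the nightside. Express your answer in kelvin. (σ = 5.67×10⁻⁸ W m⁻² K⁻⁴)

Flux at 0.161 AU: S = 1360/0.161² = 5.25×10⁴ W m⁻².
With no redistribution each surface element balances locally: S(1−A) = σT⁴.
T = [5.25×10⁴ × 0.86 / 5.67×10⁻⁸]^(1/4) = (7.96×10¹¹)^(1/4) = 944 K.

T_ss ≈ 944 K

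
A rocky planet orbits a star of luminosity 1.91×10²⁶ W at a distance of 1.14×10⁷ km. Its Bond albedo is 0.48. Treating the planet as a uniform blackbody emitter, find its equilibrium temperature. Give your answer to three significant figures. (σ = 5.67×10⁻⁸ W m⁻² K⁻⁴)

d = 1.14×10⁷ km = 1.14×10¹⁰ m.
Flux: S = L/(4πd²) = 1.91×10²⁶/(4π×(1.14×10¹⁰)²) = 1.17×10⁵ W m⁻².
Energy balance: absorbed = emitted ⇒ πR²·S(1−A) = 4πR²·σT_eq⁴, so T_eq⁴ = S(1−A)/(4σ).
T_eq = [1.17×10⁵ × 0.52 / (4 × 5.67×10⁻⁸)]^(1/4) = (2.68×10¹¹)^(1/4) = 720 K.

T_eq ≈ 720 K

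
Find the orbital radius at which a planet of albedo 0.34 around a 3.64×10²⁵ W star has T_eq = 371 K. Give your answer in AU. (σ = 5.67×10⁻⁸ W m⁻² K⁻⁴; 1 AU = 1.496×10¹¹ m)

d ≈ 0.141 AU

From T_eq⁴ = L(1−A)/(16πσd²): d = √[L(1−A)/(16πσT_eq⁴)].
d = √[3.64×10²⁵ × 0.66 / (16π × 5.67×10⁻⁸ × (371)⁴)] = 2.11×10¹⁰ m = 0.141 AU.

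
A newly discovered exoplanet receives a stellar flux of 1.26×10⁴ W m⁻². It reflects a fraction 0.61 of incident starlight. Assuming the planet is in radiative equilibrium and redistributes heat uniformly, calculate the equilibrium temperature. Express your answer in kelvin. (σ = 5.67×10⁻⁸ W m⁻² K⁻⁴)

Energy balance: absorbed = emitted ⇒ πR²·S(1−A) = 4πR²·σT_eq⁴, so T_eq⁴ = S(1−A)/(4σ).
T_eq = [1.26×10⁴ × 0.39 / (4 × 5.67×10⁻⁸)]^(1/4) = (2.17×10¹⁰)^(1/4) = 384 K.

T_eq ≈ 384 K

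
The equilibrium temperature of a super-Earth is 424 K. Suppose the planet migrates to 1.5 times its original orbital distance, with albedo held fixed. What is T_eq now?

T_eq ∝ L^(1/4) · d^(−1/2).
T′ = 424 / 1.5^(1/2) = 346 K.

T_eq ≈ 346 K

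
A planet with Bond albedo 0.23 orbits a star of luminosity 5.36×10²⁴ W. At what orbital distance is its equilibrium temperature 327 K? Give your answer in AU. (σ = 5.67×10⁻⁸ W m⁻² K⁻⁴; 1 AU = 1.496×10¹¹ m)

From T_eq⁴ = L(1−A)/(16πσd²): d = √[L(1−A)/(16πσT_eq⁴)].
d = √[5.36×10²⁴ × 0.77 / (16π × 5.67×10⁻⁸ × (327)⁴)] = 1.13×10¹⁰ m = 0.0752 AU.

d ≈ 0.0752 AU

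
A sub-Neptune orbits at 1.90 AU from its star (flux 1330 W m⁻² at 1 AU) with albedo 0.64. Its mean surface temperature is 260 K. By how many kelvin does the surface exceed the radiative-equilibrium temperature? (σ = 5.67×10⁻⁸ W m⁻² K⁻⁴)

ΔT ≈ 104.5 K

S = 1330/1.90² = 368.4 W m⁻².
T_eq = [S(1−A)/(4σ)]^(1/4) = [368.4×0.36/(4×5.67×10⁻⁸)]^(1/4) = 155.5 K.
ΔT = T_surf − T_eq = 260 − 155.5.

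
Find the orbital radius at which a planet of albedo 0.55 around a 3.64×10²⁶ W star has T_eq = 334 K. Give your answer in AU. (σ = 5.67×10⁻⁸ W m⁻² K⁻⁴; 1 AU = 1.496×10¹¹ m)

d ≈ 0.454 AU

From T_eq⁴ = L(1−A)/(16πσd²): d = √[L(1−A)/(16πσT_eq⁴)].
d = √[3.64×10²⁶ × 0.45 / (16π × 5.67×10⁻⁸ × (334)⁴)] = 6.80×10¹⁰ m = 0.454 AU.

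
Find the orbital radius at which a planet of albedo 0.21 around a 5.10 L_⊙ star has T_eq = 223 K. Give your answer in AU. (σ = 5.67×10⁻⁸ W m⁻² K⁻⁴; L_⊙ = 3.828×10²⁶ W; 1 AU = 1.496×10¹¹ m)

d ≈ 3.13 AU

L = 5.10 × 3.828×10²⁶ = 1.95×10²⁷ W.
From T_eq⁴ = L(1−A)/(16πσd²): d = √[L(1−A)/(16πσT_eq⁴)].
d = √[1.95×10²⁷ × 0.79 / (16π × 5.67×10⁻⁸ × (223)⁴)] = 4.68×10¹¹ m = 3.13 AU.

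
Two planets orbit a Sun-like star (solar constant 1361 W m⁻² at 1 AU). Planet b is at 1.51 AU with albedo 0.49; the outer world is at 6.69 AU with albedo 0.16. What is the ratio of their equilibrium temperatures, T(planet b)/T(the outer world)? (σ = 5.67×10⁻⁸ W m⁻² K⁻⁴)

T₁/T₂ ≈ 1.858

T_eq = [S₀(1−A)/(4σd²)]^(1/4), so T ∝ (1−A)^(1/4) / √d.
T₁ = [1361×0.51/(4×5.67×10⁻⁸×1.51²)]^(1/4) = 191.41 K.
T₂ = [1361×0.84/(4×5.67×10⁻⁸×6.69²)]^(1/4) = 103.02 K.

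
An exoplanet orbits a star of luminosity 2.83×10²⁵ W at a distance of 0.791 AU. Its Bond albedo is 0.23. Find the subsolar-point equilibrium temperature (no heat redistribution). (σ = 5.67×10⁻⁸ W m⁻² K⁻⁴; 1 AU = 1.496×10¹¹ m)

T_ss ≈ 216 K

d = 0.791 AU = 1.18×10¹¹ m.
Flux: S = L/(4πd²) = 2.83×10²⁵/(4π×(1.18×10¹¹)²) = 161 W m⁻².
At the subsolar point the surface absorbs S(1−A) and emits σT⁴ per unit area — no factor of 4, since only the local patch is in balance.
T = [161 × 0.77 / 5.67×10⁻⁸]^(1/4) = (2.18×10⁹)^(1/4) = 216 K.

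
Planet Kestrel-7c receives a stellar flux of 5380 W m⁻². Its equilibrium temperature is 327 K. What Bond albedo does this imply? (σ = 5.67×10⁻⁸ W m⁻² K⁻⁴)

A ≈ 0.52

From T_eq⁴ = S(1−A)/(4σ): 1−A = 4σT_eq⁴/S.
1−A = 4 × 5.67×10⁻⁸ × (327)⁴ / 5380 = 0.482.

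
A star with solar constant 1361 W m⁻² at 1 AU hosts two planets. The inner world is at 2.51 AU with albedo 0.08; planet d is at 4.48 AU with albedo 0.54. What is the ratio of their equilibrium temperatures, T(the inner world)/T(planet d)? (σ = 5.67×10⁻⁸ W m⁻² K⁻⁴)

T₁/T₂ ≈ 1.589

T_eq = [S₀(1−A)/(4σd²)]^(1/4), so T ∝ (1−A)^(1/4) / √d.
T₁ = [1361×0.92/(4×5.67×10⁻⁸×2.51²)]^(1/4) = 172.05 K.
T₂ = [1361×0.46/(4×5.67×10⁻⁸×4.48²)]^(1/4) = 108.29 K.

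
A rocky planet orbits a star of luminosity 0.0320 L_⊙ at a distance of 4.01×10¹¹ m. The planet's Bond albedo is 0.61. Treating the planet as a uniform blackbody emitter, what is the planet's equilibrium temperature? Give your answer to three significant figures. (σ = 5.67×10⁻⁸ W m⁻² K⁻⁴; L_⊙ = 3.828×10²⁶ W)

T_eq ≈ 56.8 K

L = 0.0320 × 3.828×10²⁶ = 1.22×10²⁵ W.
Flux: S = L/(4πd²) = 1.22×10²⁵/(4π×(4.01×10¹¹)²) = 6.06 W m⁻².
Energy balance: absorbed = emitted ⇒ πR²·S(1−A) = 4πR²·σT_eq⁴, so T_eq⁴ = S(1−A)/(4σ).
T_eq = [6.06 × 0.39 / (4 × 5.67×10⁻⁸)]^(1/4) = (1.04×10⁷)^(1/4) = 56.8 K.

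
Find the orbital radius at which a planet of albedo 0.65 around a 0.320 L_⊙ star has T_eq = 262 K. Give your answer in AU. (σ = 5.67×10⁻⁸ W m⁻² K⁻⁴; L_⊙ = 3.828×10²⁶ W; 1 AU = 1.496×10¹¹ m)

L = 0.320 × 3.828×10²⁶ = 1.22×10²⁶ W.
From T_eq⁴ = L(1−A)/(16πσd²): d = √[L(1−A)/(16πσT_eq⁴)].
d = √[1.22×10²⁶ × 0.35 / (16π × 5.67×10⁻⁸ × (262)⁴)] = 5.65×10¹⁰ m = 0.378 AU.

d ≈ 0.378 AU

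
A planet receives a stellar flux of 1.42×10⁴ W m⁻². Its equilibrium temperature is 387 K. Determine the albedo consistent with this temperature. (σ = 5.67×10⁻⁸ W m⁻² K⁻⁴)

A ≈ 0.64

From T_eq⁴ = S(1−A)/(4σ): 1−A = 4σT_eq⁴/S.
1−A = 4 × 5.67×10⁻⁸ × (387)⁴ / 1.42×10⁴ = 0.358.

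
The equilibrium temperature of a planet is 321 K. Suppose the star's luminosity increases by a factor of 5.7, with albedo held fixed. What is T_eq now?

T_eq ≈ 496 K

T_eq ∝ L^(1/4) · d^(−1/2).
T′ = 321 × 5.7^(1/4) = 496 K.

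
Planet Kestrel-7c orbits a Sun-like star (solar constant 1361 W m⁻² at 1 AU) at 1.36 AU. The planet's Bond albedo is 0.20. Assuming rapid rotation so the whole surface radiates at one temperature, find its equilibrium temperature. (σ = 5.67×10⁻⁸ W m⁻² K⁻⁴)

T_eq ≈ 226 K

Flux at 1.36 AU: S = 1361/1.36² = 736 W m⁻².
Energy balance: absorbed = emitted ⇒ πR²·S(1−A) = 4πR²·σT_eq⁴, so T_eq⁴ = S(1−A)/(4σ).
T_eq = [736 × 0.80 / (4 × 5.67×10⁻⁸)]^(1/4) = (2.60×10⁹)^(1/4) = 226 K.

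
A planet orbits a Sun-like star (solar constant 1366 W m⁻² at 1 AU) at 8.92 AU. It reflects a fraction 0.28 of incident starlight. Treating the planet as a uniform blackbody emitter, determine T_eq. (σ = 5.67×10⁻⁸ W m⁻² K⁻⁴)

T_eq ≈ 85.9 K

Flux at 8.92 AU: S = 1366/8.92² = 17.2 W m⁻².
Energy balance: absorbed = emitted ⇒ πR²·S(1−A) = 4πR²·σT_eq⁴, so T_eq⁴ = S(1−A)/(4σ).
T_eq = [17.2 × 0.72 / (4 × 5.67×10⁻⁸)]^(1/4) = (5.45×10⁷)^(1/4) = 85.9 K.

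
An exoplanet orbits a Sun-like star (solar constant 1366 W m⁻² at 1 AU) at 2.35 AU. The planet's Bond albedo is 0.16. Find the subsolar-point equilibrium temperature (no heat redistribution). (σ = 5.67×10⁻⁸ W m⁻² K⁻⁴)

Flux at 2.35 AU: S = 1366/2.35² = 247 W m⁻².
At the subsolar point the surface absorbs S(1−A) and emits σT⁴ per unit area — no factor of 4, since only the local patch is in balance.
T = [247 × 0.84 / 5.67×10⁻⁸]^(1/4) = (3.66×10⁹)^(1/4) = 246 K.

T_ss ≈ 246 K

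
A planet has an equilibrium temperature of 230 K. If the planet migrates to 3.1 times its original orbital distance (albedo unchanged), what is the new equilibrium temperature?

T_eq ∝ L^(1/4) · d^(−1/2).
T′ = 230 / 3.1^(1/2) = 131 K.

T_eq ≈ 131 K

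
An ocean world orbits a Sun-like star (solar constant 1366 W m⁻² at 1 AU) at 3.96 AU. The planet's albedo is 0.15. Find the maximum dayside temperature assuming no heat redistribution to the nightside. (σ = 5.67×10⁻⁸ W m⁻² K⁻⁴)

T_ss ≈ 190 K

Flux at 3.96 AU: S = 1366/3.96² = 87.1 W m⁻².
With no redistribution each surface element balances locally: S(1−A) = σT⁴.
T = [87.1 × 0.85 / 5.67×10⁻⁸]^(1/4) = (1.31×10⁹)^(1/4) = 190 K.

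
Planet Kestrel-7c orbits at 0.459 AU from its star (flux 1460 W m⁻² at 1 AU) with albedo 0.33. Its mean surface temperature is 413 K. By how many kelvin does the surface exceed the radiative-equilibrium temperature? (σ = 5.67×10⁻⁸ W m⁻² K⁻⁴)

ΔT ≈ 34.7 K

S = 1460/0.459² = 6930 W m⁻².
T_eq = [S(1−A)/(4σ)]^(1/4) = [6930×0.67/(4×5.67×10⁻⁸)]^(1/4) = 378.3 K.
ΔT = T_surf − T_eq = 413 − 378.3.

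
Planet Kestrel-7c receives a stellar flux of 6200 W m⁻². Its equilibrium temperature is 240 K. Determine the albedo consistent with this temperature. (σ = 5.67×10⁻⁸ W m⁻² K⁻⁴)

From T_eq⁴ = S(1−A)/(4σ): 1−A = 4σT_eq⁴/S.
1−A = 4 × 5.67×10⁻⁸ × (240)⁴ / 6200 = 0.121.

A ≈ 0.88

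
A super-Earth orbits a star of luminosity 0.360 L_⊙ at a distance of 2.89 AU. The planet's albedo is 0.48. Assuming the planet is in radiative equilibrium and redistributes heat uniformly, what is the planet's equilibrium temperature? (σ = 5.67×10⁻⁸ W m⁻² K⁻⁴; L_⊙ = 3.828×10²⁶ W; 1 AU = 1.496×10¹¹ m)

T_eq ≈ 108 K

d = 2.89 AU = 4.32×10¹¹ m.
L = 0.360 × 3.828×10²⁶ = 1.38×10²⁶ W.
Flux: S = L/(4πd²) = 1.38×10²⁶/(4π×(4.32×10¹¹)²) = 58.7 W m⁻².
Energy balance: absorbed = emitted ⇒ πR²·S(1−A) = 4πR²·σT_eq⁴, so T_eq⁴ = S(1−A)/(4σ).
T_eq = [58.7 × 0.52 / (4 × 5.67×10⁻⁸)]^(1/4) = (1.35×10⁸)^(1/4) = 108 K.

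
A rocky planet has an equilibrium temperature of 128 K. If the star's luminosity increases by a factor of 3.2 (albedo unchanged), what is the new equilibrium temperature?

T_eq ≈ 171 K

T_eq ∝ L^(1/4) · d^(−1/2).
T′ = 128 × 3.2^(1/4) = 171 K.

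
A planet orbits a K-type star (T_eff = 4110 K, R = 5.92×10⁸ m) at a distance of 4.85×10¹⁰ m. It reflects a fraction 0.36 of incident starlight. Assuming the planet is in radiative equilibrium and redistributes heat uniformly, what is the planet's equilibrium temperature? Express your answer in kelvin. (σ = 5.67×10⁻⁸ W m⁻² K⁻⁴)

L = 4πR_⋆²σT_⋆⁴ = 4π(5.92×10⁸)² × 5.67×10⁻⁸ × (4110)⁴ = 7.13×10²⁵ W.
S = L/(4πd²) = 2410 W m⁻².
Energy balance: absorbed = emitted ⇒ πR²·S(1−A) = 4πR²·σT_eq⁴, so T_eq⁴ = S(1−A)/(4σ).
T_eq = [2410 × 0.64 / (4 × 5.67×10⁻⁸)]^(1/4) = (6.80×10⁹)^(1/4) = 287 K.

T_eq ≈ 287 K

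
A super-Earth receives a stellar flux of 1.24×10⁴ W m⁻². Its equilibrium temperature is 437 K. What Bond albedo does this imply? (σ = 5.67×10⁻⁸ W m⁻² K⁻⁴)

From T_eq⁴ = S(1−A)/(4σ): 1−A = 4σT_eq⁴/S.
1−A = 4 × 5.67×10⁻⁸ × (437)⁴ / 1.24×10⁴ = 0.667.

A ≈ 0.33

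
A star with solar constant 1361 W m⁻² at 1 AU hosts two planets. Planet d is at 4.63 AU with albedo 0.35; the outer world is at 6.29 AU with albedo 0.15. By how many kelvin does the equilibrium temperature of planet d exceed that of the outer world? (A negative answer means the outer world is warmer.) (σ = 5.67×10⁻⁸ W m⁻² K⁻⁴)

T_eq = [S₀(1−A)/(4σd²)]^(1/4), so T ∝ (1−A)^(1/4) / √d.
T₁ = [1361×0.65/(4×5.67×10⁻⁸×4.63²)]^(1/4) = 116.14 K.
T₂ = [1361×0.85/(4×5.67×10⁻⁸×6.29²)]^(1/4) = 106.56 K.

ΔT ≈ 9.6 K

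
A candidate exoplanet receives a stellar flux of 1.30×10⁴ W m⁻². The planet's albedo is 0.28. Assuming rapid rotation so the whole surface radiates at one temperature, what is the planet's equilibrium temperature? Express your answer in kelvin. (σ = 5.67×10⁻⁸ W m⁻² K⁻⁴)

Energy balance: absorbed = emitted ⇒ πR²·S(1−A) = 4πR²·σT_eq⁴, so T_eq⁴ = S(1−A)/(4σ).
T_eq = [1.30×10⁴ × 0.72 / (4 × 5.67×10⁻⁸)]^(1/4) = (4.13×10¹⁰)^(1/4) = 451 K.

T_eq ≈ 451 K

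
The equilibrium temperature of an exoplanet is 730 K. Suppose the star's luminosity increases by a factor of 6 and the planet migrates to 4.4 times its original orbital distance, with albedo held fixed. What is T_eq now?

T_eq ∝ L^(1/4) · d^(−1/2).
T′ = 730 × 6^(1/4) / 4.4^(1/2) = 545 K.

T_eq ≈ 545 K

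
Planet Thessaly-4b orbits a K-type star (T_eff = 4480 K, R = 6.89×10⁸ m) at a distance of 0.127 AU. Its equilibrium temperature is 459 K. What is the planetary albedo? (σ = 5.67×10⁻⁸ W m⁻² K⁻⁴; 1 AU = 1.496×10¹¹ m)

A ≈ 0.66

d = 0.127 AU = 1.90×10¹⁰ m.
L = 4πR_⋆²σT_⋆⁴ = 4π(6.89×10⁸)² × 5.67×10⁻⁸ × (4480)⁴ = 1.36×10²⁶ W.
S = L/(4πd²) = 3.00×10⁴ W m⁻².
From T_eq⁴ = S(1−A)/(4σ): 1−A = 4σT_eq⁴/S.
1−A = 4 × 5.67×10⁻⁸ × (459)⁴ / 3.00×10⁴ = 0.335.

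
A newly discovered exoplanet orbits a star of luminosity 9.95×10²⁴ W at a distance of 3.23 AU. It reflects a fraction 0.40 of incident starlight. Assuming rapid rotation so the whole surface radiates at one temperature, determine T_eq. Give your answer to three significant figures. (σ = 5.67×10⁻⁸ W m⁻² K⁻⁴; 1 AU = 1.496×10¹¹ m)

d = 3.23 AU = 4.83×10¹¹ m.
Flux: S = L/(4πd²) = 9.95×10²⁴/(4π×(4.83×10¹¹)²) = 3.39 W m⁻².
Energy balance: absorbed = emitted ⇒ πR²·S(1−A) = 4πR²·σT_eq⁴, so T_eq⁴ = S(1−A)/(4σ).
T_eq = [3.39 × 0.60 / (4 × 5.67×10⁻⁸)]^(1/4) = (8.97×10⁶)^(1/4) = 54.7 K.

T_eq ≈ 54.7 K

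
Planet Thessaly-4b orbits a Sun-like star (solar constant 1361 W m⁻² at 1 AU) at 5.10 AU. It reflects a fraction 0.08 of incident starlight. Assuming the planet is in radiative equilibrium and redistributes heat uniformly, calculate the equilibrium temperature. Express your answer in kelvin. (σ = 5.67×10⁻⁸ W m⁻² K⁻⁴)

T_eq ≈ 121 K

Flux at 5.10 AU: S = 1361/5.10² = 52.3 W m⁻².
Energy balance: absorbed = emitted ⇒ πR²·S(1−A) = 4πR²·σT_eq⁴, so T_eq⁴ = S(1−A)/(4σ).
T_eq = [52.3 × 0.92 / (4 × 5.67×10⁻⁸)]^(1/4) = (2.12×10⁸)^(1/4) = 121 K.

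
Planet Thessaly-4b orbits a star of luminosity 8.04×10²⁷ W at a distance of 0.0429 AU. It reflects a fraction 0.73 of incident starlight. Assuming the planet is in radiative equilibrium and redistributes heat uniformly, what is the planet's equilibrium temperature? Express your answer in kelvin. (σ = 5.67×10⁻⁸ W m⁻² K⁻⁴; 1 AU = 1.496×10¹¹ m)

T_eq ≈ 2070 K

d = 0.0429 AU = 6.42×10⁹ m.
Flux: S = L/(4πd²) = 8.04×10²⁷/(4π×(6.42×10⁹)²) = 1.55×10⁷ W m⁻².
Energy balance: absorbed = emitted ⇒ πR²·S(1−A) = 4πR²·σT_eq⁴, so T_eq⁴ = S(1−A)/(4σ).
T_eq = [1.55×10⁷ × 0.27 / (4 × 5.67×10⁻⁸)]^(1/4) = (1.85×10¹³)^(1/4) = 2070 K.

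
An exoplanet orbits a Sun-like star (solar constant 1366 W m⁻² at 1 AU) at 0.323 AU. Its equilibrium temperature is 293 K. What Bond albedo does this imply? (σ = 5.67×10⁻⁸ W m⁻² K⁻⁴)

A ≈ 0.87

Flux at 0.323 AU: S = 1366/0.323² = 1.31×10⁴ W m⁻².
From T_eq⁴ = S(1−A)/(4σ): 1−A = 4σT_eq⁴/S.
1−A = 4 × 5.67×10⁻⁸ × (293)⁴ / 1.31×10⁴ = 0.128.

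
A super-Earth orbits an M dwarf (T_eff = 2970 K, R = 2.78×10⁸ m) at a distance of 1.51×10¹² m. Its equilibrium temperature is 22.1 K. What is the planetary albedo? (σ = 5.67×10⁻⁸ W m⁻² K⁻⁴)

A ≈ 0.64

L = 4πR_⋆²σT_⋆⁴ = 4π(2.78×10⁸)² × 5.67×10⁻⁸ × (2970)⁴ = 4.28×10²⁴ W.
S = L/(4πd²) = 0.150 W m⁻².
From T_eq⁴ = S(1−A)/(4σ): 1−A = 4σT_eq⁴/S.
1−A = 4 × 5.67×10⁻⁸ × (22.1)⁴ / 0.150 = 0.362.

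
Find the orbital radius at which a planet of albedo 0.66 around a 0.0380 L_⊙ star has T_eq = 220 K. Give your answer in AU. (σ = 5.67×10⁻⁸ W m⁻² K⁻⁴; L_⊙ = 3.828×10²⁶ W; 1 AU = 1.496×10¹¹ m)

L = 0.0380 × 3.828×10²⁶ = 1.45×10²⁵ W.
From T_eq⁴ = L(1−A)/(16πσd²): d = √[L(1−A)/(16πσT_eq⁴)].
d = √[1.45×10²⁵ × 0.34 / (16π × 5.67×10⁻⁸ × (220)⁴)] = 2.72×10¹⁰ m = 0.182 AU.

d ≈ 0.182 AU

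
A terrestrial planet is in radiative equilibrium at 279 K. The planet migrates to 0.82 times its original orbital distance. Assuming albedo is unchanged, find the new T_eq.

T_eq ∝ L^(1/4) · d^(−1/2).
T′ = 279 / 0.82^(1/2) = 308 K.

T_eq ≈ 308 K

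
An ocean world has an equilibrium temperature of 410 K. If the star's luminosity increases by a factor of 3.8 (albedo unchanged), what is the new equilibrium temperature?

T_eq ∝ L^(1/4) · d^(−1/2).
T′ = 410 × 3.8^(1/4) = 572 K.

T_eq ≈ 572 K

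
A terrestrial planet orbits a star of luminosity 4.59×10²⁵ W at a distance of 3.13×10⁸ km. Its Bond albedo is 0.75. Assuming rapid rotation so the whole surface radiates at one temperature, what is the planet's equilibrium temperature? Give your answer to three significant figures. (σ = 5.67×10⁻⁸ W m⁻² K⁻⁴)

T_eq ≈ 80.1 K

d = 3.13×10⁸ km = 3.13×10¹¹ m.
Flux: S = L/(4πd²) = 4.59×10²⁵/(4π×(3.13×10¹¹)²) = 37.3 W m⁻².
Energy balance: absorbed = emitted ⇒ πR²·S(1−A) = 4πR²·σT_eq⁴, so T_eq⁴ = S(1−A)/(4σ).
T_eq = [37.3 × 0.25 / (4 × 5.67×10⁻⁸)]^(1/4) = (4.11×10⁷)^(1/4) = 80.1 K.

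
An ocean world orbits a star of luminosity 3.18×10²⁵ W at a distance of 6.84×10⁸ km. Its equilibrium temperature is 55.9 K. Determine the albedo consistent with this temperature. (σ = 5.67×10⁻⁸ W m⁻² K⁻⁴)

d = 6.84×10⁸ km = 6.84×10¹¹ m.
Flux: S = L/(4πd²) = 3.18×10²⁵/(4π×(6.84×10¹¹)²) = 5.41 W m⁻².
From T_eq⁴ = S(1−A)/(4σ): 1−A = 4σT_eq⁴/S.
1−A = 4 × 5.67×10⁻⁸ × (55.9)⁴ / 5.41 = 0.409.

A ≈ 0.59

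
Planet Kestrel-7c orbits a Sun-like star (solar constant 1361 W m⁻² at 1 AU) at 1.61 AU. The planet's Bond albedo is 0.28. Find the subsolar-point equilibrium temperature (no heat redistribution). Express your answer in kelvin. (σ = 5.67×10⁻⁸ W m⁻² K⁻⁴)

Flux at 1.61 AU: S = 1361/1.61² = 525 W m⁻².
At the subsolar point the surface absorbs S(1−A) and emits σT⁴ per unit area — no factor of 4, since only the local patch is in balance.
T = [525 × 0.72 / 5.67×10⁻⁸]^(1/4) = (6.67×10⁹)^(1/4) = 286 K.

T_ss ≈ 286 K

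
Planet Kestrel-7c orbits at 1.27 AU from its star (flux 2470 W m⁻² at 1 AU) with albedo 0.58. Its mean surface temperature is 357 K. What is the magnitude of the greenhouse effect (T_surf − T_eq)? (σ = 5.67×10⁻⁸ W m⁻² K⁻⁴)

S = 2470/1.27² = 1531 W m⁻².
T_eq = [S(1−A)/(4σ)]^(1/4) = [1531×0.42/(4×5.67×10⁻⁸)]^(1/4) = 230.8 K.
ΔT = T_surf − T_eq = 357 − 230.8.

ΔT ≈ 126.2 K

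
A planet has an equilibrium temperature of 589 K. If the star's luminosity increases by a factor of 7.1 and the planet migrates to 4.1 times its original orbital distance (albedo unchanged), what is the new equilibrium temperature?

T_eq ∝ L^(1/4) · d^(−1/2).
T′ = 589 × 7.1^(1/4) / 4.1^(1/2) = 475 K.

T_eq ≈ 475 K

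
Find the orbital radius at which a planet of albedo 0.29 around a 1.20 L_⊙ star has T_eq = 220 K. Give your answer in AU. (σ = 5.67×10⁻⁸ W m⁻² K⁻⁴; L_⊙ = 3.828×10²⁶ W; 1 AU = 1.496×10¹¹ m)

L = 1.20 × 3.828×10²⁶ = 4.59×10²⁶ W.
From T_eq⁴ = L(1−A)/(16πσd²): d = √[L(1−A)/(16πσT_eq⁴)].
d = √[4.59×10²⁶ × 0.71 / (16π × 5.67×10⁻⁸ × (220)⁴)] = 2.21×10¹¹ m = 1.48 AU.

d ≈ 1.48 AU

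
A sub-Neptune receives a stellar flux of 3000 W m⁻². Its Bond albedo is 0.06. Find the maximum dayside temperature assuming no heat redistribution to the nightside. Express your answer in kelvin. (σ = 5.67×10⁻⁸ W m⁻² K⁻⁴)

T_ss ≈ 472 K

With no redistribution each surface element balances locally: S(1−A) = σT⁴.
T = [3000 × 0.94 / 5.67×10⁻⁸]^(1/4) = (4.97×10¹⁰)^(1/4) = 472 K.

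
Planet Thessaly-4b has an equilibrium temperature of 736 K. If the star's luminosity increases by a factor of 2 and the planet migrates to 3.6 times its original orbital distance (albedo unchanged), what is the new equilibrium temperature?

T_eq ≈ 461 K

T_eq ∝ L^(1/4) · d^(−1/2).
T′ = 736 × 2^(1/4) / 3.6^(1/2) = 461 K.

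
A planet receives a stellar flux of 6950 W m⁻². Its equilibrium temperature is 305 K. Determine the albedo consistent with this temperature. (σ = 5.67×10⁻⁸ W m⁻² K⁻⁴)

From T_eq⁴ = S(1−A)/(4σ): 1−A = 4σT_eq⁴/S.
1−A = 4 × 5.67×10⁻⁸ × (305)⁴ / 6950 = 0.282.

A ≈ 0.72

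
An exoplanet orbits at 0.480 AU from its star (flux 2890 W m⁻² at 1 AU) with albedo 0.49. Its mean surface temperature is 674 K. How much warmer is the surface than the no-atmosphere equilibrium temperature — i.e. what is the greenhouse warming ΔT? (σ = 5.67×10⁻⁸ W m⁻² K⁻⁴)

S = 2890/0.480² = 1.254×10⁴ W m⁻².
T_eq = [S(1−A)/(4σ)]^(1/4) = [1.254×10⁴×0.51/(4×5.67×10⁻⁸)]^(1/4) = 409.8 K.
ΔT = T_surf − T_eq = 674 − 409.8.

ΔT ≈ 264.2 K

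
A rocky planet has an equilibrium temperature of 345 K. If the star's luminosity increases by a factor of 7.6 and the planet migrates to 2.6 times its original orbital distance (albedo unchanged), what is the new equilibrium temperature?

T_eq ∝ L^(1/4) · d^(−1/2).
T′ = 345 × 7.6^(1/4) / 2.6^(1/2) = 355 K.

T_eq ≈ 355 K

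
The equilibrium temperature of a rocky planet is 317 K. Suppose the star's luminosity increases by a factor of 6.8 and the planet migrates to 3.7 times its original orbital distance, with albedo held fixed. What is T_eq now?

T_eq ≈ 266 K

T_eq ∝ L^(1/4) · d^(−1/2).
T′ = 317 × 6.8^(1/4) / 3.7^(1/2) = 266 K.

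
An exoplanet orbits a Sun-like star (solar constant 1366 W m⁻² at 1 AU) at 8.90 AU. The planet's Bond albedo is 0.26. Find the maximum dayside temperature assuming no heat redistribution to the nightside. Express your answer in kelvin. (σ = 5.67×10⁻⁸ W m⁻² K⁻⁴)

T_ss ≈ 122 K

Flux at 8.90 AU: S = 1366/8.90² = 17.2 W m⁻².
With no redistribution each surface element balances locally: S(1−A) = σT⁴.
T = [17.2 × 0.74 / 5.67×10⁻⁸]^(1/4) = (2.25×10⁸)^(1/4) = 122 K.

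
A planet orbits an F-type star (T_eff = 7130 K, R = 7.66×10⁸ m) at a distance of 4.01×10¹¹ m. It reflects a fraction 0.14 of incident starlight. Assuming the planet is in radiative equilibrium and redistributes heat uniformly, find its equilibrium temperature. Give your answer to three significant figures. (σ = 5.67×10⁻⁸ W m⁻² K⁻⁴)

L = 4πR_⋆²σT_⋆⁴ = 4π(7.66×10⁸)² × 5.67×10⁻⁸ × (7130)⁴ = 1.08×10²⁷ W.
S = L/(4πd²) = 535 W m⁻².
Energy balance: absorbed = emitted ⇒ πR²·S(1−A) = 4πR²·σT_eq⁴, so T_eq⁴ = S(1−A)/(4σ).
T_eq = [535 × 0.86 / (4 × 5.67×10⁻⁸)]^(1/4) = (2.03×10⁹)^(1/4) = 212 K.

T_eq ≈ 212 K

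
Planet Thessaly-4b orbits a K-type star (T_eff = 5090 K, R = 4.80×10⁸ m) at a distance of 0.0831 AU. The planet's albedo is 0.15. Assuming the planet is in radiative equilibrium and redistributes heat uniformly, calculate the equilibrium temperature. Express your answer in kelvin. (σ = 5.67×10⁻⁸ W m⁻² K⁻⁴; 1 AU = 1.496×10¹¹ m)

T_eq ≈ 679 K

d = 0.0831 AU = 1.24×10¹⁰ m.
L = 4πR_⋆²σT_⋆⁴ = 4π(4.80×10⁸)² × 5.67×10⁻⁸ × (5090)⁴ = 1.10×10²⁶ W.
S = L/(4πd²) = 5.67×10⁴ W m⁻².
Energy balance: absorbed = emitted ⇒ πR²·S(1−A) = 4πR²·σT_eq⁴, so T_eq⁴ = S(1−A)/(4σ).
T_eq = [5.67×10⁴ × 0.85 / (4 × 5.67×10⁻⁸)]^(1/4) = (2.13×10¹¹)^(1/4) = 679 K.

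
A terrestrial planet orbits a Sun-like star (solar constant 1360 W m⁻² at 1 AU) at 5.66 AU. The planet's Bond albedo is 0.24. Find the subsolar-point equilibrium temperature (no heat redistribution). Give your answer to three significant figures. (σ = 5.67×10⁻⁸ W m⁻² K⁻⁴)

T_ss ≈ 154 K

Flux at 5.66 AU: S = 1360/5.66² = 42.5 W m⁻².
At the subsolar point the surface absorbs S(1−A) and emits σT⁴ per unit area — no factor of 4, since only the local patch is in balance.
T = [42.5 × 0.76 / 5.67×10⁻⁸]^(1/4) = (5.69×10⁸)^(1/4) = 154 K.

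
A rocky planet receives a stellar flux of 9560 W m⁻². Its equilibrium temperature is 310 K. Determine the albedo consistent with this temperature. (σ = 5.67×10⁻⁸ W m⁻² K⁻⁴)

A ≈ 0.78

From T_eq⁴ = S(1−A)/(4σ): 1−A = 4σT_eq⁴/S.
1−A = 4 × 5.67×10⁻⁸ × (310)⁴ / 9560 = 0.219.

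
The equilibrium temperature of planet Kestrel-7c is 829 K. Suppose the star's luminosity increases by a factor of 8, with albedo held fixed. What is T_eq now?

T_eq ≈ 1390 K

T_eq ∝ L^(1/4) · d^(−1/2).
T′ = 829 × 8^(1/4) = 1390 K.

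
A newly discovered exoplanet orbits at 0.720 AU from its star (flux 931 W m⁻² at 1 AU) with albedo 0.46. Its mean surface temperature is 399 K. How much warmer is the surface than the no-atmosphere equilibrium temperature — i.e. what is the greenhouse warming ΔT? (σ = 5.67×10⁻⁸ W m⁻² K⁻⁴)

ΔT ≈ 143.3 K

S = 931/0.720² = 1796 W m⁻².
T_eq = [S(1−A)/(4σ)]^(1/4) = [1796×0.54/(4×5.67×10⁻⁸)]^(1/4) = 255.7 K.
ΔT = T_surf − T_eq = 399 − 255.7.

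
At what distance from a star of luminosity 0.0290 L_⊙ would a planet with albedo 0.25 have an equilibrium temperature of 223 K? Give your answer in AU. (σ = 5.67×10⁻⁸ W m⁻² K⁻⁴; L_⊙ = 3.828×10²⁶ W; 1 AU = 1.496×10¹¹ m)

d ≈ 0.230 AU

L = 0.0290 × 3.828×10²⁶ = 1.11×10²⁵ W.
From T_eq⁴ = L(1−A)/(16πσd²): d = √[L(1−A)/(16πσT_eq⁴)].
d = √[1.11×10²⁵ × 0.75 / (16π × 5.67×10⁻⁸ × (223)⁴)] = 3.44×10¹⁰ m = 0.230 AU.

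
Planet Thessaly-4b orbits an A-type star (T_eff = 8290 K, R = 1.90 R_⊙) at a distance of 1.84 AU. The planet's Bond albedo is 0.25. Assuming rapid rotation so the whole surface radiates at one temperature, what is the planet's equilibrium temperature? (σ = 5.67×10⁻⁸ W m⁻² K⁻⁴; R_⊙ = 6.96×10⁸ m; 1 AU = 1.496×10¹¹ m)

R_⋆ = 1.90 × 6.96×10⁸ = 1.32×10⁹ m.
d = 1.84 AU = 2.75×10¹¹ m.
L = 4πR_⋆²σT_⋆⁴ = 4π(1.32×10⁹)² × 5.67×10⁻⁸ × (8290)⁴ = 5.88×10²⁷ W.
S = L/(4πd²) = 6180 W m⁻².
Energy balance: absorbed = emitted ⇒ πR²·S(1−A) = 4πR²·σT_eq⁴, so T_eq⁴ = S(1−A)/(4σ).
T_eq = [6180 × 0.75 / (4 × 5.67×10⁻⁸)]^(1/4) = (2.04×10¹⁰)^(1/4) = 378 K.

T_eq ≈ 378 K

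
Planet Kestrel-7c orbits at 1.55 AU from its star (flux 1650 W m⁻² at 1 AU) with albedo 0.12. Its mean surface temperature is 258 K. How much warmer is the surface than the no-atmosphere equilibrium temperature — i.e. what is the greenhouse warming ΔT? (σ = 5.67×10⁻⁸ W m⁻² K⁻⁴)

S = 1650/1.55² = 686.8 W m⁻².
T_eq = [S(1−A)/(4σ)]^(1/4) = [686.8×0.88/(4×5.67×10⁻⁸)]^(1/4) = 227.2 K.
ΔT = T_surf − T_eq = 258 − 227.2.

ΔT ≈ 30.8 K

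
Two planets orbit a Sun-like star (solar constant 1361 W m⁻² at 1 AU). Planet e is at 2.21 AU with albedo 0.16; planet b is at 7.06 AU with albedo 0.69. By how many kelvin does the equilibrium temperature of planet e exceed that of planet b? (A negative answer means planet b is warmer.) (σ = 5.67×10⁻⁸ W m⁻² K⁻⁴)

ΔT ≈ 101.1 K

T_eq = [S₀(1−A)/(4σd²)]^(1/4), so T ∝ (1−A)^(1/4) / √d.
T₁ = [1361×0.84/(4×5.67×10⁻⁸×2.21²)]^(1/4) = 179.24 K.
T₂ = [1361×0.31/(4×5.67×10⁻⁸×7.06²)]^(1/4) = 78.16 K.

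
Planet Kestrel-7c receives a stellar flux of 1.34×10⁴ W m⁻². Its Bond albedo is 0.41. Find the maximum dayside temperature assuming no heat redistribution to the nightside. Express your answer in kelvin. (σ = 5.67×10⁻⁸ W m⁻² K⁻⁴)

With no redistribution each surface element balances locally: S(1−A) = σT⁴.
T = [1.34×10⁴ × 0.59 / 5.67×10⁻⁸]^(1/4) = (1.39×10¹¹)^(1/4) = 611 K.

T_ss ≈ 611 K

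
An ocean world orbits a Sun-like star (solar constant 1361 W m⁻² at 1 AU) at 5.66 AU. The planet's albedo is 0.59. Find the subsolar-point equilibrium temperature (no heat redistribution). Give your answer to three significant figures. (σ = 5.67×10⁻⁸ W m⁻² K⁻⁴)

Flux at 5.66 AU: S = 1361/5.66² = 42.5 W m⁻².
At the subsolar point the surface absorbs S(1−A) and emits σT⁴ per unit area — no factor of 4, since only the local patch is in balance.
T = [42.5 × 0.41 / 5.67×10⁻⁸]^(1/4) = (3.07×10⁸)^(1/4) = 132 K.

T_ss ≈ 132 K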